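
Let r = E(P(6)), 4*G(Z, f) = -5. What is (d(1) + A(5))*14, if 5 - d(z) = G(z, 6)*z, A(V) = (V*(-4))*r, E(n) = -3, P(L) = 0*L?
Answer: 1855/2 ≈ 927.50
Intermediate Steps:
P(L) = 0
G(Z, f) = -5/4 (G(Z, f) = (¼)*(-5) = -5/4)
r = -3
A(V) = 12*V (A(V) = (V*(-4))*(-3) = -4*V*(-3) = 12*V)
d(z) = 5 + 5*z/4 (d(z) = 5 - (-5)*z/4 = 5 + 5*z/4)
(d(1) + A(5))*14 = ((5 + (5/4)*1) + 12*5)*14 = ((5 + 5/4) + 60)*14 = (25/4 + 60)*14 = (265/4)*14 = 1855/2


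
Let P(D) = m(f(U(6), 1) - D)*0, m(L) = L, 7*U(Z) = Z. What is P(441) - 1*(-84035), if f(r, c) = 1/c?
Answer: 84035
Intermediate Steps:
U(Z) = Z/7
P(D) = 0 (P(D) = (1/1 - D)*0 = (1 - D)*0 = 0)
P(441) - 1*(-84035) = 0 - 1*(-84035) = 0 + 84035 = 84035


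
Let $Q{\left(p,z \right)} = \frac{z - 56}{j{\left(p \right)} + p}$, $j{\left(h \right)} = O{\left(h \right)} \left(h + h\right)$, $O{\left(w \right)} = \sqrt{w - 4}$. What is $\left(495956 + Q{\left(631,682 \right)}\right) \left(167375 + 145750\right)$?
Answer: $\frac{245665734212516250}{1581917} + \frac{392032500 \sqrt{627}}{1581917} \approx 1.553 \cdot 10^{11}$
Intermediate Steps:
$O{\left(w \right)} = \sqrt{-4 + w}$
$j{\left(h \right)} = 2 h \sqrt{-4 + h}$ ($j{\left(h \right)} = \sqrt{-4 + h} \left(h + h\right) = \sqrt{-4 + h} 2 h = 2 h \sqrt{-4 + h}$)
$Q{\left(p,z \right)} = \frac{-56 + z}{p + 2 p \sqrt{-4 + p}}$ ($Q{\left(p,z \right)} = \frac{z - 56}{2 p \sqrt{-4 + p} + p} = \frac{-56 + z}{p + 2 p \sqrt{-4 + p}}$)
$\left(495956 + Q{\left(631,682 \right)}\right) \left(167375 + 145750\right) = \left(495956 + \frac{-56 + 682}{631 \left(1 + 2 \sqrt{-4 + 631}\right)}\right) \left(167375 + 145750\right) = \left(495956 + \frac{1}{631} \frac{1}{1 + 2 \sqrt{627}} \cdot 626\right) 313125 = \left(495956 + \frac{626}{631 \left(1 + 2 \sqrt{627}\right)}\right) 313125 = 155296222500 + \frac{196016250}{631 \left(1 + 2 \sqrt{627}\right)}$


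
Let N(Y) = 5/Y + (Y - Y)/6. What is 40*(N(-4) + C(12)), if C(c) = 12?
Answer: 430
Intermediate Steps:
N(Y) = 5/Y (N(Y) = 5/Y + 0*(⅙) = 5/Y + 0 = 5/Y)
40*(N(-4) + C(12)) = 40*(5/(-4) + 12) = 40*(5*(-¼) + 12) = 40*(-5/4 + 12) = 40*(43/4) = 430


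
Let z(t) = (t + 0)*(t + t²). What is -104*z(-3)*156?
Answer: 292032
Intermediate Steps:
z(t) = t*(t + t²)
-104*z(-3)*156 = -104*(-3)²*(1 - 3)*156 = -936*(-2)*156 = -104*(-18)*156 = 1872*156 = 292032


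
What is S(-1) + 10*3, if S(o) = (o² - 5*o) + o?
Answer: 35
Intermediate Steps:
S(o) = o² - 4*o
S(-1) + 10*3 = -(-4 - 1) + 10*3 = -1*(-5) + 30 = 5 + 30 = 35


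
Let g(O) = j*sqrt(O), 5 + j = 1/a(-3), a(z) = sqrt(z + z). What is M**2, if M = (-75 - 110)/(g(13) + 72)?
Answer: 1232100/(432 - sqrt(13)*(30 + I*sqrt(6)))**2 ≈ 11.723 + 0.6399*I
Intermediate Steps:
a(z) = sqrt(2)*sqrt(z) (a(z) = sqrt(2*z) = sqrt(2)*sqrt(z))
j = -5 - I*sqrt(6)/6 (j = -5 + 1/(sqrt(2)*sqrt(-3)) = -5 + 1/(sqrt(2)*(I*sqrt(3))) = -5 + 1/(I*sqrt(6)) = -5 - I*sqrt(6)/6 ≈ -5.0 - 0.40825*I)
g(O) = sqrt(O)*(-5 - I*sqrt(6)/6) (g(O) = (-5 - I*sqrt(6)/6)*sqrt(O) = sqrt(O)*(-5 - I*sqrt(6)/6))
M = -185/(72 + sqrt(13)*(-30 - I*sqrt(6))/6) (M = (-75 - 110)/(sqrt(13)*(-30 - I*sqrt(6))/6 + 72) = -185/(72 + sqrt(13)*(-30 - I*sqrt(6))/6) ≈ -3.4251 - 0.093412*I)
M**2 = (1110/(-432 + 30*sqrt(13) + I*sqrt(78)))**2 = 1232100/(-432 + 30*sqrt(13) + I*sqrt(78))**2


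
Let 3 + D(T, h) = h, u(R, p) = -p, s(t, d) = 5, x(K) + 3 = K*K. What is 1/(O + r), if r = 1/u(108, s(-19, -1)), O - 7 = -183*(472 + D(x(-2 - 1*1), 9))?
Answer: -5/437336 ≈ -1.1433e-5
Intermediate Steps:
x(K) = -3 + K**2 (x(K) = -3 + K*K = -3 + K**2)
D(T, h) = -3 + h
O = -87467 (O = 7 - 183*(472 + (-3 + 9)) = 7 - 183*(472 + 6) = 7 - 183*478 = 7 - 87474 = -87467)
r = -1/5 (r = 1/(-1*5) = 1/(-5) = -1/5 ≈ -0.20000)
1/(O + r) = 1/(-87467 - 1/5) = 1/(-437336/5) = -5/437336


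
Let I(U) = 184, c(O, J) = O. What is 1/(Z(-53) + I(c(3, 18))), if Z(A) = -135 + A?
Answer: -1/4 ≈ -0.25000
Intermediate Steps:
1/(Z(-53) + I(c(3, 18))) = 1/((-135 - 53) + 184) = 1/(-188 + 184) = 1/(-4) = -1/4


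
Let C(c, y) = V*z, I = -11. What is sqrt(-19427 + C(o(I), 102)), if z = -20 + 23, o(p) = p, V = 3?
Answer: I*sqrt(19418) ≈ 139.35*I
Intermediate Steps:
z = 3
C(c, y) = 9 (C(c, y) = 3*3 = 9)
sqrt(-19427 + C(o(I), 102)) = sqrt(-19427 + 9) = sqrt(-19418) = I*sqrt(19418)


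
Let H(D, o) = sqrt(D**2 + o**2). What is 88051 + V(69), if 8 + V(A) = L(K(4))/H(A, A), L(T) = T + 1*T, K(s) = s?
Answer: 88043 + 4*sqrt(2)/69 ≈ 88043.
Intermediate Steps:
L(T) = 2*T (L(T) = T + T = 2*T)
V(A) = -8 + 4*sqrt(2)/sqrt(A**2) (V(A) = -8 + (2*4)/(sqrt(A**2 + A**2)) = -8 + 8/(sqrt(2*A**2)) = -8 + 8/((sqrt(2)*sqrt(A**2))) = -8 + 8*(sqrt(2)/(2*sqrt(A**2))) = -8 + 4*sqrt(2)/sqrt(A**2))
88051 + V(69) = 88051 + (-8 + 4*sqrt(2)/sqrt(69**2)) = 88051 + (-8 + 4*sqrt(2)/sqrt(4761)) = 88051 + (-8 + 4*sqrt(2)*(1/69)) = 88051 + (-8 + 4*sqrt(2)/69) = 88043 + 4*sqrt(2)/69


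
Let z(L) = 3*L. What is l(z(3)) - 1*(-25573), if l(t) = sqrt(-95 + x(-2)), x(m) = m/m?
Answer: 25573 + I*sqrt(94) ≈ 25573.0 + 9.6954*I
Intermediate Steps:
x(m) = 1
l(t) = I*sqrt(94) (l(t) = sqrt(-95 + 1) = sqrt(-94) = I*sqrt(94))
l(z(3)) - 1*(-25573) = I*sqrt(94) - 1*(-25573) = I*sqrt(94) + 25573 = 25573 + I*sqrt(94)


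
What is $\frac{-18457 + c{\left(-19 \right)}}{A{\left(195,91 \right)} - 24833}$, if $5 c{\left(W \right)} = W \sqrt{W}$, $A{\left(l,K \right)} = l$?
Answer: $\frac{18457}{24638} + \frac{19 i \sqrt{19}}{123190} \approx 0.74913 + 0.00067229 i$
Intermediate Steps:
$c{\left(W \right)} = \frac{W^{\frac{3}{2}}}{5}$ ($c{\left(W \right)} = \frac{W \sqrt{W}}{5} = \frac{W^{\frac{3}{2}}}{5}$)
$\frac{-18457 + c{\left(-19 \right)}}{A{\left(195,91 \right)} - 24833} = \frac{-18457 + \frac{\left(-19\right)^{\frac{3}{2}}}{5}}{195 - 24833} = \frac{-18457 + \frac{\left(-19\right) i \sqrt{19}}{5}}{-24638} = \left(-18457 - \frac{19 i \sqrt{19}}{5}\right) \left(- \frac{1}{24638}\right) = \frac{18457}{24638} + \frac{19 i \sqrt{19}}{123190}$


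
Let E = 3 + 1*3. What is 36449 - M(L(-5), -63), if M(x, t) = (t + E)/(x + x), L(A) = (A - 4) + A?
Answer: 1020515/28 ≈ 36447.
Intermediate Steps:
E = 6 (E = 3 + 3 = 6)
L(A) = -4 + 2*A (L(A) = (-4 + A) + A = -4 + 2*A)
M(x, t) = (6 + t)/(2*x) (M(x, t) = (t + 6)/(x + x) = (6 + t)/((2*x)) = (6 + t)*(1/(2*x)) = (6 + t)/(2*x))
36449 - M(L(-5), -63) = 36449 - (6 - 63)/(2*(-4 + 2*(-5))) = 36449 - (-57)/(2*(-4 - 10)) = 36449 - (-57)/(2*(-14)) = 36449 - (-1)*(-57)/(2*14) = 36449 - 1*57/28 = 36449 - 57/28 = 1020515/28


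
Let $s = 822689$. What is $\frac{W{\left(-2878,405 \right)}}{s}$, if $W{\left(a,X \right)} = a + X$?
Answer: $- \frac{2473}{822689} \approx -0.003006$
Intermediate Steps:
$W{\left(a,X \right)} = X + a$
$\frac{W{\left(-2878,405 \right)}}{s} = \frac{405 - 2878}{822689} = \left(-2473\right) \frac{1}{822689} = - \frac{2473}{822689}$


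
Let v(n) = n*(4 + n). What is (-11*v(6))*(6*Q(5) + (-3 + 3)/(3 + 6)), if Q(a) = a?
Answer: -19800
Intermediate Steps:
(-11*v(6))*(6*Q(5) + (-3 + 3)/(3 + 6)) = (-66*(4 + 6))*(6*5 + (-3 + 3)/(3 + 6)) = (-66*10)*(30 + 0/9) = (-11*60)*(30 + 0*(1/9)) = -660*(30 + 0) = -660*30 = -19800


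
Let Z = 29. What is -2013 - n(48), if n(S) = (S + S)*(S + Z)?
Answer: -9405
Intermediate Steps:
n(S) = 2*S*(29 + S) (n(S) = (S + S)*(S + 29) = (2*S)*(29 + S) = 2*S*(29 + S))
-2013 - n(48) = -2013 - 2*48*(29 + 48) = -2013 - 2*48*77 = -2013 - 1*7392 = -2013 - 7392 = -9405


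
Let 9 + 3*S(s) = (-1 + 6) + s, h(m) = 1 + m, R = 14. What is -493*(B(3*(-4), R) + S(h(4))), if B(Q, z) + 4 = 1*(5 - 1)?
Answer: -493/3 ≈ -164.33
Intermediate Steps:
B(Q, z) = 0 (B(Q, z) = -4 + 1*(5 - 1) = -4 + 1*4 = -4 + 4 = 0)
S(s) = -4/3 + s/3 (S(s) = -3 + ((-1 + 6) + s)/3 = -3 + (5 + s)/3 = -3 + (5/3 + s/3) = -4/3 + s/3)
-493*(B(3*(-4), R) + S(h(4))) = -493*(0 + (-4/3 + (1 + 4)/3)) = -493*(0 + (-4/3 + (⅓)*5)) = -493*(0 + (-4/3 + 5/3)) = -493*(0 + ⅓) = -493*⅓ = -493/3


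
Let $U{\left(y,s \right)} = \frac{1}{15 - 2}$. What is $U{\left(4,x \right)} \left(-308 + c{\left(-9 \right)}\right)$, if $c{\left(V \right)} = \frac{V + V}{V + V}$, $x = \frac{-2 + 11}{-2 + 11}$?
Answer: $- \frac{307}{13} \approx -23.615$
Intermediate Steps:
$x = 1$ ($x = \frac{9}{9} = 9 \cdot \frac{1}{9} = 1$)
$c{\left(V \right)} = 1$ ($c{\left(V \right)} = \frac{2 V}{2 V} = 2 V \frac{1}{2 V} = 1$)
$U{\left(y,s \right)} = \frac{1}{13}$
$U{\left(4,x \right)} \left(-308 + c{\left(-9 \right)}\right) = \frac{-308 + 1}{13} = \frac{1}{13} \left(-307\right) = - \frac{307}{13}$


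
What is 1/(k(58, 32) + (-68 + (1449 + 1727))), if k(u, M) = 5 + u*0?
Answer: 1/3113 ≈ 0.00032123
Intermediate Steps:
k(u, M) = 5 (k(u, M) = 5 + 0 = 5)
1/(k(58, 32) + (-68 + (1449 + 1727))) = 1/(5 + (-68 + (1449 + 1727))) = 1/(5 + (-68 + 3176)) = 1/(5 + 3108) = 1/3113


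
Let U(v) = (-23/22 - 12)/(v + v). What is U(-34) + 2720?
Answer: 4069407/1496 ≈ 2720.2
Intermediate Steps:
U(v) = -287/(44*v) (U(v) = (-23*1/22 - 12)/((2*v)) = (-23/22 - 12)*(1/(2*v)) = -287/(44*v))
U(-34) + 2720 = -287/44/(-34) + 2720 = -287/44*(-1/34) + 2720 = 287/1496 + 2720 = 4069407/1496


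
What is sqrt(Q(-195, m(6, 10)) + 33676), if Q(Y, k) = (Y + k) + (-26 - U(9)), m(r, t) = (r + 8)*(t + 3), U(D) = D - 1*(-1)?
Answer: sqrt(33627) ≈ 183.38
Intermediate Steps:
U(D) = 1 + D (U(D) = D + 1 = 1 + D)
m(r, t) = (3 + t)*(8 + r) (m(r, t) = (8 + r)*(3 + t) = (3 + t)*(8 + r))
Q(Y, k) = -36 + Y + k (Q(Y, k) = (Y + k) + (-26 - (1 + 9)) = (Y + k) + (-26 - 1*10) = (Y + k) + (-26 - 10) = (Y + k) - 36 = -36 + Y + k)
sqrt(Q(-195, m(6, 10)) + 33676) = sqrt((-36 - 195 + (24 + 3*6 + 8*10 + 6*10)) + 33676) = sqrt((-36 - 195 + (24 + 18 + 80 + 60)) + 33676) = sqrt((-36 - 195 + 182) + 33676) = sqrt(-49 + 33676) = sqrt(33627)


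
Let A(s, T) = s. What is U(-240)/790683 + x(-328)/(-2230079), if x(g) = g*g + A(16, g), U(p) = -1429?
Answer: -88264273691/1763285553957 ≈ -0.050057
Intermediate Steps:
x(g) = 16 + g² (x(g) = g*g + 16 = g² + 16 = 16 + g²)
U(-240)/790683 + x(-328)/(-2230079) = -1429/790683 + (16 + (-328)²)/(-2230079) = -1429*1/790683 + (16 + 107584)*(-1/2230079) = -1429/790683 + 107600*(-1/2230079) = -1429/790683 - 107600/2230079 = -88264273691/1763285553957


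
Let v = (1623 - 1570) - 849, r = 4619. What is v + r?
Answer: 3823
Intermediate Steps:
v = -796 (v = 53 - 849 = -796)
v + r = -796 + 4619 = 3823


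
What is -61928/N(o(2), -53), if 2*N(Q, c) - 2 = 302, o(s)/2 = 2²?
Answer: -7741/19 ≈ -407.42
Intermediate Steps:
o(s) = 8 (o(s) = 2*2² = 2*4 = 8)
N(Q, c) = 152 (N(Q, c) = 1 + (½)*302 = 1 + 151 = 152)
-61928/N(o(2), -53) = -61928/152 = -61928*1/152 = -7741/19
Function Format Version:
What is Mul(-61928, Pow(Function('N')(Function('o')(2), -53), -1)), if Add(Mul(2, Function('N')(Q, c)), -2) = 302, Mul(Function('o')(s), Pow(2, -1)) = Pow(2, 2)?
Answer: Rational(-7741, 19) ≈ -407.42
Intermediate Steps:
Function('o')(s) = 8 (Function('o')(s) = Mul(2, Pow(2, 2)) = Mul(2, 4) = 8)
Function('N')(Q, c) = 152 (Function('N')(Q, c) = Add(1, Mul(Rational(1, 2), 302)) = Add(1, 151) = 152)
Mul(-61928, Pow(Function('N')(Function('o')(2), -53), -1)) = Mul(-61928, Pow(152, -1)) = Mul(-61928, Rational(1, 152)) = Rational(-7741, 19)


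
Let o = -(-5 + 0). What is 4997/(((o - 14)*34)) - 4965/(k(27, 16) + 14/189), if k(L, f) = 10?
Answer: -1246471/2448 ≈ -509.18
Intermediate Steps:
o = 5 (o = -1*(-5) = 5)
4997/(((o - 14)*34)) - 4965/(k(27, 16) + 14/189) = 4997/(((5 - 14)*34)) - 4965/(10 + 14/189) = 4997/((-9*34)) - 4965/(10 + 14*(1/189)) = 4997/(-306) - 4965/(10 + 2/27) = 4997*(-1/306) - 4965/272/27 = -4997/306 - 4965*27/272 = -4997/306 - 134055/272 = -1246471/2448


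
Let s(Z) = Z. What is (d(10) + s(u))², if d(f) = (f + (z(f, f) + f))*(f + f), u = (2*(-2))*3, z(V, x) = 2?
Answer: 183184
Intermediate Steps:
u = -12 (u = -4*3 = -12)
d(f) = 2*f*(2 + 2*f) (d(f) = (f + (2 + f))*(f + f) = (2 + 2*f)*(2*f) = 2*f*(2 + 2*f))
(d(10) + s(u))² = (4*10*(1 + 10) - 12)² = (4*10*11 - 12)² = (440 - 12)² = 428² = 183184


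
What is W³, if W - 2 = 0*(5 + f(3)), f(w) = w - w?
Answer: 8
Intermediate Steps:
f(w) = 0
W = 2 (W = 2 + 0*(5 + 0) = 2 + 0*5 = 2 + 0 = 2)
W³ = 2³ = 8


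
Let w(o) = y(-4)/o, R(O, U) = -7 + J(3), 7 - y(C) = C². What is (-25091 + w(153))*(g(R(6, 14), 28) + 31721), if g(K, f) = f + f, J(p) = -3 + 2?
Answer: -13554415796/17 ≈ -7.9732e+8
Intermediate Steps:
y(C) = 7 - C²
J(p) = -1
R(O, U) = -8 (R(O, U) = -7 - 1 = -8)
g(K, f) = 2*f
w(o) = -9/o (w(o) = (7 - 1*(-4)²)/o = (7 - 1*16)/o = (7 - 16)/o = -9/o)
(-25091 + w(153))*(g(R(6, 14), 28) + 31721) = (-25091 - 9/153)*(2*28 + 31721) = (-25091 - 9*1/153)*(56 + 31721) = (-25091 - 1/17)*31777 = -426548/17*31777 = -13554415796/17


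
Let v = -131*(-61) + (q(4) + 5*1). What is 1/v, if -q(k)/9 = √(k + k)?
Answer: 1999/15983842 + 9*√2/31967684 ≈ 0.00012546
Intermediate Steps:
q(k) = -9*√2*√k (q(k) = -9*√(k + k) = -9*√2*√k)
v = 7996 - 18*√2 (v = -131*(-61) + (-9*√2*√4 + 5*1) = 7991 + (-9*√2*2 + 5) = 7991 + (-18*√2 + 5) = 7991 + (5 - 18*√2) = 7996 - 18*√2 ≈ 7970.5)
1/v = 1/(7996 - 18*√2)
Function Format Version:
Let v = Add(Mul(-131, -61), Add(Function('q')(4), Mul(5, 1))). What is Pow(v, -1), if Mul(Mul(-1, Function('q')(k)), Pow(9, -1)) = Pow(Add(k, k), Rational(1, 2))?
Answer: Add(Rational(1999, 15983842), Mul(Rational(9, 31967684), Pow(2, Rational(1, 2)))) ≈ 0.00012546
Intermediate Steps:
Function('q')(k) = Mul(-9, Pow(2, Rational(1, 2)), Pow(k, Rational(1, 2))) (Function('q')(k) = Mul(-9, Pow(Add(k, k), Rational(1, 2))) = Mul(-9, Pow(Mul(2, k), Rational(1, 2))) = Mul(-9, Mul(Pow(2, Rational(1, 2)), Pow(k, Rational(1, 2)))) = Mul(-9, Pow(2, Rational(1, 2)), Pow(k, Rational(1, 2))))
v = Add(7996, Mul(-18, Pow(2, Rational(1, 2)))) (v = Add(Mul(-131, -61), Add(Mul(-9, Pow(2, Rational(1, 2)), Pow(4, Rational(1, 2))), Mul(5, 1))) = Add(7991, Add(Mul(-9, Pow(2, Rational(1, 2)), 2), 5)) = Add(7991, Add(Mul(-18, Pow(2, Rational(1, 2))), 5)) = Add(7991, Add(5, Mul(-18, Pow(2, Rational(1, 2))))) = Add(7996, Mul(-18, Pow(2, Rational(1, 2)))) ≈ 7970.5)
Pow(v, -1) = Pow(Add(7996, Mul(-18, Pow(2, Rational(1, 2)))), -1)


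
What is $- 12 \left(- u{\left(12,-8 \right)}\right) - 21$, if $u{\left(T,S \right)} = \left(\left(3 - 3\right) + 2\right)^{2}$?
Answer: $27$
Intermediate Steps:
$u{\left(T,S \right)} = 4$ ($u{\left(T,S \right)} = \left(0 + 2\right)^{2} = 2^{2} = 4$)
$- 12 \left(- u{\left(12,-8 \right)}\right) - 21 = - 12 \left(\left(-1\right) 4\right) - 21 = \left(-12\right) \left(-4\right) - 21 = 48 - 21 = 27$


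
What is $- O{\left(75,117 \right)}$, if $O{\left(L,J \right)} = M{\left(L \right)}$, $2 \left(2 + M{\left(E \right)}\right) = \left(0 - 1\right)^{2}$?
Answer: $\frac{3}{2} \approx 1.5$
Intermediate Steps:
$M{\left(E \right)} = - \frac{3}{2}$ ($M{\left(E \right)} = -2 + \frac{\left(0 - 1\right)^{2}}{2} = -2 + \frac{\left(-1\right)^{2}}{2} = -2 + \frac{1}{2} \cdot 1 = -2 + \frac{1}{2} = - \frac{3}{2}$)
$O{\left(L,J \right)} = - \frac{3}{2}$
$- O{\left(75,117 \right)} = \left(-1\right) \left(- \frac{3}{2}\right) = \frac{3}{2}$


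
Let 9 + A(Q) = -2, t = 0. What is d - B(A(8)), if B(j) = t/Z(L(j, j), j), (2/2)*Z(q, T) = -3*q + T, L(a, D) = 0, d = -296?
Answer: -296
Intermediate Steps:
A(Q) = -11 (A(Q) = -9 - 2 = -11)
Z(q, T) = T - 3*q (Z(q, T) = -3*q + T = T - 3*q)
B(j) = 0 (B(j) = 0/(j - 3*0) = 0/(j + 0) = 0/j = 0)
d - B(A(8)) = -296 - 1*0 = -296 + 0 = -296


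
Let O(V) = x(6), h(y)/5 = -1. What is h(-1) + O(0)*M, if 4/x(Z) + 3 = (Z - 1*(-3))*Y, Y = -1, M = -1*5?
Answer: -10/3 ≈ -3.3333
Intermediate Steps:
h(y) = -5 (h(y) = 5*(-1) = -5)
M = -5
x(Z) = 4/(-6 - Z) (x(Z) = 4/(-3 + (Z - 1*(-3))*(-1)) = 4/(-3 + (Z + 3)*(-1)) = 4/(-3 + (3 + Z)*(-1)) = 4/(-3 + (-3 - Z)) = 4/(-6 - Z))
O(V) = -1/3 (O(V) = -4/(6 + 6) = -4/12 = -4*1/12 = -1/3)
h(-1) + O(0)*M = -5 - 1/3*(-5) = -5 + 5/3 = -10/3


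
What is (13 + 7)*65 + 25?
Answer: 1325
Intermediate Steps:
(13 + 7)*65 + 25 = 20*65 + 25 = 1300 + 25 = 1325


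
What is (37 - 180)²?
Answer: 20449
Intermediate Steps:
(37 - 180)² = (-143)² = 20449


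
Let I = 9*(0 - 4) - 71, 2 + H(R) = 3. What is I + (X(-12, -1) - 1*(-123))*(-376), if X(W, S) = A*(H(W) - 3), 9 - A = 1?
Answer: -40339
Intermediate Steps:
H(R) = 1 (H(R) = -2 + 3 = 1)
A = 8 (A = 9 - 1*1 = 9 - 1 = 8)
X(W, S) = -16 (X(W, S) = 8*(1 - 3) = 8*(-2) = -16)
I = -107 (I = 9*(-4) - 71 = -36 - 71 = -107)
I + (X(-12, -1) - 1*(-123))*(-376) = -107 + (-16 - 1*(-123))*(-376) = -107 + (-16 + 123)*(-376) = -107 + 107*(-376) = -107 - 40232 = -40339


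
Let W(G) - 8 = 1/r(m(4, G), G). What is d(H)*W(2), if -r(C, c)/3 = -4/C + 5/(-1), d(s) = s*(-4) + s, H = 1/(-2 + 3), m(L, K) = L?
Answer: -145/6 ≈ -24.167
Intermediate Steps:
H = 1 (H = 1/1 = 1)
d(s) = -3*s (d(s) = -4*s + s = -3*s)
r(C, c) = 15 + 12/C (r(C, c) = -3*(-4/C + 5/(-1)) = -3*(-4/C + 5*(-1)) = -3*(-4/C - 5) = -3*(-5 - 4/C) = 15 + 12/C)
W(G) = 145/18 (W(G) = 8 + 1/(15 + 12/4) = 8 + 1/(15 + 12*(¼)) = 8 + 1/(15 + 3) = 8 + 1/18 = 145/18)
d(H)*W(2) = -3*1*(145/18) = -3*145/18 = -145/6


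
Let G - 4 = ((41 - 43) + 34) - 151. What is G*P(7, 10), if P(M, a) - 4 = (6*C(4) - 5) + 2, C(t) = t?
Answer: -2875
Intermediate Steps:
P(M, a) = 25 (P(M, a) = 4 + ((6*4 - 5) + 2) = 4 + ((24 - 5) + 2) = 4 + (19 + 2) = 4 + 21 = 25)
G = -115 (G = 4 + (((41 - 43) + 34) - 151) = 4 + ((-2 + 34) - 151) = 4 + (32 - 151) = 4 - 119 = -115)
G*P(7, 10) = -115*25 = -2875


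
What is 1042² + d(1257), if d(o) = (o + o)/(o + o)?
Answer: 1085765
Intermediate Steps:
d(o) = 1 (d(o) = (2*o)/((2*o)) = (2*o)*(1/(2*o)) = 1)
1042² + d(1257) = 1042² + 1 = 1085764 + 1 = 1085765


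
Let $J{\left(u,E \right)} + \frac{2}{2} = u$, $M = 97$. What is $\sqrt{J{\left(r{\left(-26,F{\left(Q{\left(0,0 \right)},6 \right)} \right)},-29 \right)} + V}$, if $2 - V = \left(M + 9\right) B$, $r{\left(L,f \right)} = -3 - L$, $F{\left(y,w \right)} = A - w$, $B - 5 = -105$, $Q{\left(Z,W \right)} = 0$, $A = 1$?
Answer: $8 \sqrt{166} \approx 103.07$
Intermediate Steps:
$B = -100$ ($B = 5 - 105 = -100$)
$F{\left(y,w \right)} = 1 - w$
$J{\left(u,E \right)} = -1 + u$
$V = 10602$ ($V = 2 - \left(97 + 9\right) \left(-100\right) = 2 - 106 \left(-100\right) = 2 - -10600 = 2 + 10600 = 10602$)
$\sqrt{J{\left(r{\left(-26,F{\left(Q{\left(0,0 \right)},6 \right)} \right)},-29 \right)} + V} = \sqrt{\left(-1 - -23\right) + 10602} = \sqrt{\left(-1 + \left(-3 + 26\right)\right) + 10602} = \sqrt{\left(-1 + 23\right) + 10602} = \sqrt{22 + 10602} = \sqrt{10624} = 8 \sqrt{166}$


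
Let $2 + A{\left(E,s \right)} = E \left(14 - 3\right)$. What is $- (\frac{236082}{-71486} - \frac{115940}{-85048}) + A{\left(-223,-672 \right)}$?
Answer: $- \frac{1864246843143}{759967666} \approx -2453.1$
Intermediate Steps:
$A{\left(E,s \right)} = -2 + 11 E$ ($A{\left(E,s \right)} = -2 + E \left(14 - 3\right) = -2 + E 11 = -2 + 11 E$)
$- (\frac{236082}{-71486} - \frac{115940}{-85048}) + A{\left(-223,-672 \right)} = - (\frac{236082}{-71486} - \frac{115940}{-85048}) + \left(-2 + 11 \left(-223\right)\right) = - (236082 \left(- \frac{1}{71486}\right) - - \frac{28985}{21262}) - 2455 = - (- \frac{118041}{35743} + \frac{28985}{21262}) - 2455 = \left(-1\right) \left(- \frac{1473776887}{759967666}\right) - 2455 = \frac{1473776887}{759967666} - 2455 = - \frac{1864246843143}{759967666}$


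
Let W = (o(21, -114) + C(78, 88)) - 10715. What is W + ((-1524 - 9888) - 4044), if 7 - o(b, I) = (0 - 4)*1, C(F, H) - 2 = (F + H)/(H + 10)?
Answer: -1281659/49 ≈ -26156.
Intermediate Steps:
C(F, H) = 2 + (F + H)/(10 + H) (C(F, H) = 2 + (F + H)/(H + 10) = 2 + (F + H)/(10 + H))
o(b, I) = 11 (o(b, I) = 7 - (0 - 4) = 7 - (-4) = 7 - 1*(-4) = 7 + 4 = 11)
W = -524315/49 (W = (11 + (20 + 78 + 3*88)/(10 + 88)) - 10715 = (11 + (20 + 78 + 264)/98) - 10715 = (11 + (1/98)*362) - 10715 = (11 + 181/49) - 10715 = 720/49 - 10715 = -524315/49 ≈ -10700.)
W + ((-1524 - 9888) - 4044) = -524315/49 + ((-1524 - 9888) - 4044) = -524315/49 + (-11412 - 4044) = -524315/49 - 15456 = -1281659/49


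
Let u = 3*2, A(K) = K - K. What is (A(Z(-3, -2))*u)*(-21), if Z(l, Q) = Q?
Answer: 0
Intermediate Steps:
A(K) = 0
u = 6
(A(Z(-3, -2))*u)*(-21) = (0*6)*(-21) = 0*(-21) = 0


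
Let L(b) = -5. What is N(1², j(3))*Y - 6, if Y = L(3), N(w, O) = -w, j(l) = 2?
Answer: -1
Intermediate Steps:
Y = -5
N(1², j(3))*Y - 6 = -1*1²*(-5) - 6 = -1*1*(-5) - 6 = -1*(-5) - 6 = 5 - 6 = -1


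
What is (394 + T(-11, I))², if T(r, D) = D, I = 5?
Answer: 159201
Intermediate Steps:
(394 + T(-11, I))² = (394 + 5)² = 399² = 159201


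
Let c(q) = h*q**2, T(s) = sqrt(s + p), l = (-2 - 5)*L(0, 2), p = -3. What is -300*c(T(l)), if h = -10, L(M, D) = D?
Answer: -51000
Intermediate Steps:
l = -14 (l = (-2 - 5)*2 = -7*2 = -14)
T(s) = sqrt(-3 + s) (T(s) = sqrt(s - 3) = sqrt(-3 + s))
c(q) = -10*q**2
-300*c(T(l)) = -(-3000)*(sqrt(-3 - 14))**2 = -(-3000)*(sqrt(-17))**2 = -(-3000)*(I*sqrt(17))**2 = -(-3000)*(-17) = -300*170 = -51000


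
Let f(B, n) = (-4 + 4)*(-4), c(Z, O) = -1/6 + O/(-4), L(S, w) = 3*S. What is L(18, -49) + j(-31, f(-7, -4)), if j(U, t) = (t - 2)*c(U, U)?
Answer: 233/6 ≈ 38.833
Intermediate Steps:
c(Z, O) = -1/6 - O/4 (c(Z, O) = -1*1/6 + O*(-1/4) = -1/6 - O/4)
f(B, n) = 0 (f(B, n) = 0*(-4) = 0)
j(U, t) = (-2 + t)*(-1/6 - U/4) (j(U, t) = (t - 2)*(-1/6 - U/4) = (-2 + t)*(-1/6 - U/4))
L(18, -49) + j(-31, f(-7, -4)) = 3*18 - (-2 + 0)*(2 + 3*(-31))/12 = 54 - 1/12*(-2)*(2 - 93) = 54 - 1/12*(-2)*(-91) = 54 - 91/6 = 233/6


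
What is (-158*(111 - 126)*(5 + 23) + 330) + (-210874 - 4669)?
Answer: -148853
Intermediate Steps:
(-158*(111 - 126)*(5 + 23) + 330) + (-210874 - 4669) = (-(-2370)*28 + 330) - 215543 = (-158*(-420) + 330) - 215543 = (66360 + 330) - 215543 = 66690 - 215543 = -148853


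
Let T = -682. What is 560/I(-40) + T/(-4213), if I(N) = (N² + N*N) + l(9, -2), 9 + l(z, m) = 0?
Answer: 412322/1222153 ≈ 0.33737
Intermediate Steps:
l(z, m) = -9 (l(z, m) = -9 + 0 = -9)
I(N) = -9 + 2*N² (I(N) = (N² + N*N) - 9 = (N² + N²) - 9 = 2*N² - 9 = -9 + 2*N²)
560/I(-40) + T/(-4213) = 560/(-9 + 2*(-40)²) - 682/(-4213) = 560/(-9 + 2*1600) - 682*(-1/4213) = 560/(-9 + 3200) + 62/383 = 560/3191 + 62/383 = 412322/1222153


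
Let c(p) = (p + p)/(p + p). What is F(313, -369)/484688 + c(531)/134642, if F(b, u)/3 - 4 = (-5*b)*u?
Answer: 116631653251/32629680848 ≈ 3.5744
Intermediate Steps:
c(p) = 1 (c(p) = (2*p)/((2*p)) = (2*p)*(1/(2*p)) = 1)
F(b, u) = 12 - 15*b*u (F(b, u) = 12 + 3*((-5*b)*u) = 12 + 3*(-5*b*u) = 12 - 15*b*u)
F(313, -369)/484688 + c(531)/134642 = (12 - 15*313*(-369))/484688 + 1/134642 = (12 + 1732455)*(1/484688) + 1*(1/134642) = 1732467*(1/484688) + 1/134642 = 1732467/484688 + 1/134642 = 116631653251/32629680848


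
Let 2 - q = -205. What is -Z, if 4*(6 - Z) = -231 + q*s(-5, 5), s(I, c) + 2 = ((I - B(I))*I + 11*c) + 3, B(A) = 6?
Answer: 11361/2 ≈ 5680.5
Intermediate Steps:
q = 207 (q = 2 - 1*(-205) = 2 + 205 = 207)
s(I, c) = 1 + 11*c + I*(-6 + I) (s(I, c) = -2 + (((I - 1*6)*I + 11*c) + 3) = -2 + (((I - 6)*I + 11*c) + 3) = -2 + (((-6 + I)*I + 11*c) + 3) = -2 + ((I*(-6 + I) + 11*c) + 3) = -2 + ((11*c + I*(-6 + I)) + 3) = -2 + (3 + 11*c + I*(-6 + I)) = 1 + 11*c + I*(-6 + I))
Z = -11361/2 (Z = 6 - (-231 + 207*(1 + (-5)² - 6*(-5) + 11*5))/4 = 6 - (-231 + 207*(1 + 25 + 30 + 55))/4 = 6 - (-231 + 207*111)/4 = 6 - (-231 + 22977)/4 = 6 - ¼*22746 = 6 - 11373/2 = -11361/2 ≈ -5680.5)
-Z = -1*(-11361/2) = 11361/2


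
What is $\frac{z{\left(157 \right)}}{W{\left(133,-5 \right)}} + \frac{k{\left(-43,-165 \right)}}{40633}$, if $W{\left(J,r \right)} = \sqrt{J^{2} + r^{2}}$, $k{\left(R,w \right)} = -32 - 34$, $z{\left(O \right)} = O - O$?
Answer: $- \frac{66}{40633} \approx -0.0016243$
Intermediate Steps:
$z{\left(O \right)} = 0$
$k{\left(R,w \right)} = -66$ ($k{\left(R,w \right)} = -32 - 34 = -66$)
$\frac{z{\left(157 \right)}}{W{\left(133,-5 \right)}} + \frac{k{\left(-43,-165 \right)}}{40633} = \frac{0}{\sqrt{133^{2} + \left(-5\right)^{2}}} - \frac{66}{40633} = \frac{0}{\sqrt{17689 + 25}} - \frac{66}{40633} = \frac{0}{\sqrt{17714}} - \frac{66}{40633} = 0 \frac{\sqrt{17714}}{17714} - \frac{66}{40633} = 0 - \frac{66}{40633} = - \frac{66}{40633}$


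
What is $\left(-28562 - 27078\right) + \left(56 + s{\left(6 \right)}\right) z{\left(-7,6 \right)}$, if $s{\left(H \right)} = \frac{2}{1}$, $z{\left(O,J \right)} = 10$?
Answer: $-55060$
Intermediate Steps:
$s{\left(H \right)} = 2$ ($s{\left(H \right)} = 2 \cdot 1 = 2$)
$\left(-28562 - 27078\right) + \left(56 + s{\left(6 \right)}\right) z{\left(-7,6 \right)} = \left(-28562 - 27078\right) + \left(56 + 2\right) 10 = -55640 + 58 \cdot 10 = -55640 + 580 = -55060$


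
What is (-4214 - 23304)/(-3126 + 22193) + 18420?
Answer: 351186622/19067 ≈ 18419.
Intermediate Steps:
(-4214 - 23304)/(-3126 + 22193) + 18420 = -27518/19067 + 18420 = 351186622/19067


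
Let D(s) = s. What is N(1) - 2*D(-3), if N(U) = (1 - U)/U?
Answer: 6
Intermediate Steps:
N(U) = (1 - U)/U
N(1) - 2*D(-3) = (1 - 1*1)/1 - 2*(-3) = 1*(1 - 1) + 6 = 1*0 + 6 = 0 + 6 = 6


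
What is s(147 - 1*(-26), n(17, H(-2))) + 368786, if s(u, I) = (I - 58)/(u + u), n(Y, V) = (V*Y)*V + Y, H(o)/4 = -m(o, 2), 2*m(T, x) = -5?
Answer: 127601615/346 ≈ 3.6879e+5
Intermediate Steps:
m(T, x) = -5/2 (m(T, x) = (1/2)*(-5) = -5/2)
H(o) = 10 (H(o) = 4*(-1*(-5/2)) = 4*(5/2) = 10)
n(Y, V) = Y + Y*V**2 (n(Y, V) = Y*V**2 + Y = Y + Y*V**2)
s(u, I) = (-58 + I)/(2*u) (s(u, I) = (-58 + I)/((2*u)) = (-58 + I)*(1/(2*u)) = (-58 + I)/(2*u))
s(147 - 1*(-26), n(17, H(-2))) + 368786 = (-58 + 17*(1 + 10**2))/(2*(147 - 1*(-26))) + 368786 = (-58 + 17*(1 + 100))/(2*(147 + 26)) + 368786 = (1/2)*(-58 + 17*101)/173 + 368786 = (1/2)*(1/173)*(-58 + 1717) + 368786 = (1/2)*(1/173)*1659 + 368786 = 1659/346 + 368786 = 127601615/346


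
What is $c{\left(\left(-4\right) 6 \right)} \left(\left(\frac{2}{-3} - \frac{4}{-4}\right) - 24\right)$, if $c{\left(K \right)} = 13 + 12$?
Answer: $- \frac{1775}{3} \approx -591.67$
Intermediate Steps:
$c{\left(K \right)} = 25$
$c{\left(\left(-4\right) 6 \right)} \left(\left(\frac{2}{-3} - \frac{4}{-4}\right) - 24\right) = 25 \left(\left(\frac{2}{-3} - \frac{4}{-4}\right) - 24\right) = 25 \left(\left(2 \left(- \frac{1}{3}\right) - -1\right) - 24\right) = 25 \left(\left(- \frac{2}{3} + 1\right) - 24\right) = 25 \left(\frac{1}{3} - 24\right) = 25 \left(- \frac{71}{3}\right) = - \frac{1775}{3}$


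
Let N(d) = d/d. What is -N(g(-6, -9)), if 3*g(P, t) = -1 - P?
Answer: -1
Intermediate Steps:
g(P, t) = -1/3 - P/3 (g(P, t) = (-1 - P)/3 = -1/3 - P/3)
N(d) = 1
-N(g(-6, -9)) = -1*1 = -1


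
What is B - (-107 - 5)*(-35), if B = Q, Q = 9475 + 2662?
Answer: 8217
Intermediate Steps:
Q = 12137
B = 12137
B - (-107 - 5)*(-35) = 12137 - (-107 - 5)*(-35) = 12137 - (-112)*(-35) = 12137 - 1*3920 = 12137 - 3920 = 8217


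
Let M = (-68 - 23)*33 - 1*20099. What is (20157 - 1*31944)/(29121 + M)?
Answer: -11787/6019 ≈ -1.9583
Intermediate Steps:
M = -23102 (M = -91*33 - 20099 = -3003 - 20099 = -23102)
(20157 - 1*31944)/(29121 + M) = (20157 - 1*31944)/(29121 - 23102) = (20157 - 31944)/6019 = -11787*1/6019 = -11787/6019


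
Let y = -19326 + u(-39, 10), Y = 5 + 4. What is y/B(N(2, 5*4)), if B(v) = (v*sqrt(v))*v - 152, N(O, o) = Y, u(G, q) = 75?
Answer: -19251/91 ≈ -211.55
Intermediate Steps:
Y = 9
N(O, o) = 9
B(v) = -152 + v**(5/2) (B(v) = v**(3/2)*v - 152 = v**(5/2) - 152 = -152 + v**(5/2))
y = -19251 (y = -19326 + 75 = -19251)
y/B(N(2, 5*4)) = -19251/(-152 + 9**(5/2)) = -19251/(-152 + 243) = -19251/91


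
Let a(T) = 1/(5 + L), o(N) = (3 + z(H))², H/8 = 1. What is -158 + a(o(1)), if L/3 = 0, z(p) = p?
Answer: -789/5 ≈ -157.80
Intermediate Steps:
H = 8 (H = 8*1 = 8)
L = 0 (L = 3*0 = 0)
o(N) = 121 (o(N) = (3 + 8)² = 11² = 121)
a(T) = ⅕ (a(T) = 1/(5 + 0) = 1/5 = ⅕)
-158 + a(o(1)) = -158 + ⅕ = -789/5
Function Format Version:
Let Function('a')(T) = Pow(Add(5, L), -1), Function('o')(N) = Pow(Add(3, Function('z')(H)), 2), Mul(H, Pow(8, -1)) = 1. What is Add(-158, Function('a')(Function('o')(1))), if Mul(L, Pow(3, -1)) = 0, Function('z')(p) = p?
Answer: Rational(-789, 5) ≈ -157.80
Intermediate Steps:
H = 8 (H = Mul(8, 1) = 8)
L = 0 (L = Mul(3, 0) = 0)
Function('o')(N) = 121 (Function('o')(N) = Pow(Add(3, 8), 2) = Pow(11, 2) = 121)
Function('a')(T) = Rational(1, 5) (Function('a')(T) = Pow(Add(5, 0), -1) = Pow(5, -1) = Rational(1, 5))
Add(-158, Function('a')(Function('o')(1))) = Add(-158, Rational(1, 5)) = Rational(-789, 5)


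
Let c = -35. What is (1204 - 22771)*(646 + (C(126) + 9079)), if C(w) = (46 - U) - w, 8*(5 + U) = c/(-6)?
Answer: -3329693185/16 ≈ -2.0811e+8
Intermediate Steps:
U = -205/48 (U = -5 + (-35/(-6))/8 = -5 + (-35*(-⅙))/8 = -5 + (⅛)*(35/6) = -5 + 35/48 = -205/48 ≈ -4.2708)
C(w) = 2413/48 - w (C(w) = (46 - 1*(-205/48)) - w = (46 + 205/48) - w = 2413/48 - w)
(1204 - 22771)*(646 + (C(126) + 9079)) = (1204 - 22771)*(646 + ((2413/48 - 1*126) + 9079)) = -21567*(646 + ((2413/48 - 126) + 9079)) = -21567*(646 + (-3635/48 + 9079)) = -21567*(646 + 432157/48) = -21567*463165/48 = -3329693185/16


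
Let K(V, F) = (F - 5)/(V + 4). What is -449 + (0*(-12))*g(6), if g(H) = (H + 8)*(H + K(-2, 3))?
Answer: -449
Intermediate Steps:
K(V, F) = (-5 + F)/(4 + V)
g(H) = (-1 + H)*(8 + H) (g(H) = (H + 8)*(H + (-5 + 3)/(4 - 2)) = (8 + H)*(H - 2/2) = (8 + H)*(H + (½)*(-2)) = (8 + H)*(H - 1) = (8 + H)*(-1 + H) = (-1 + H)*(8 + H))
-449 + (0*(-12))*g(6) = -449 + (0*(-12))*(-8 + 6² + 7*6) = -449 + 0*(-8 + 36 + 42) = -449 + 0*70 = -449 + 0 = -449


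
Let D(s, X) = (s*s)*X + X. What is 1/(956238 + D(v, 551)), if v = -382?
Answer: 1/81360913 ≈ 1.2291e-8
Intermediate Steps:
D(s, X) = X + X*s² (D(s, X) = s²*X + X = X*s² + X = X + X*s²)
1/(956238 + D(v, 551)) = 1/(956238 + 551*(1 + (-382)²)) = 1/(956238 + 551*(1 + 145924)) = 1/(956238 + 551*145925) = 1/(956238 + 80404675) = 1/81360913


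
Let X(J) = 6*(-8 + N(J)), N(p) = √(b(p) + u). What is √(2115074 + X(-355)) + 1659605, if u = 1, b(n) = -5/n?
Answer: 1659605 + √(10661846066 + 2556*√142)/71 ≈ 1.6611e+6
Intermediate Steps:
N(p) = √(1 - 5/p) (N(p) = √(-5/p + 1) = √(1 - 5/p))
X(J) = -48 + 6*√((-5 + J)/J) (X(J) = 6*(-8 + √((-5 + J)/J)) = -48 + 6*√((-5 + J)/J))
√(2115074 + X(-355)) + 1659605 = √(2115074 + (-48 + 6*√((-5 - 355)/(-355)))) + 1659605 = √(2115074 + (-48 + 6*√(-1/355*(-360)))) + 1659605 = √(2115074 + (-48 + 6*√(72/71))) + 1659605 = √(2115074 + (-48 + 6*(6*√142/71))) + 1659605 = √(2115074 + (-48 + 36*√142/71)) + 1659605 = √(2115026 + 36*√142/71) + 1659605 = 1659605 + √(2115026 + 36*√142/71)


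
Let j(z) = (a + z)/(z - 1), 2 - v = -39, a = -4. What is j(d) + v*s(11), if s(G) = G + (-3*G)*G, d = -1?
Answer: -28859/2 ≈ -14430.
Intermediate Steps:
s(G) = G - 3*G**2
v = 41 (v = 2 - 1*(-39) = 2 + 39 = 41)
j(z) = (-4 + z)/(-1 + z) (j(z) = (-4 + z)/(z - 1) = (-4 + z)/(-1 + z))
j(d) + v*s(11) = (-4 - 1)/(-1 - 1) + 41*(11*(1 - 3*11)) = -5/(-2) + 41*(11*(1 - 33)) = -1/2*(-5) + 41*(11*(-32)) = 5/2 + 41*(-352) = 5/2 - 14432 = -28859/2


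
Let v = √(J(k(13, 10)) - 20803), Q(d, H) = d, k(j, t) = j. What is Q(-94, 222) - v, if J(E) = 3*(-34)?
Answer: -94 - I*√20905 ≈ -94.0 - 144.59*I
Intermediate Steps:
J(E) = -102
v = I*√20905 (v = √(-102 - 20803) = √(-20905) = I*√20905 ≈ 144.59*I)
Q(-94, 222) - v = -94 - I*√20905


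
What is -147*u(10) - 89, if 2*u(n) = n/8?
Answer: -1447/8 ≈ -180.88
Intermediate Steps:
u(n) = n/16 (u(n) = (n/8)/2 = n/16)
-147*u(10) - 89 = -147*10/16 - 89 = -147*5/8 - 89 = -735/8 - 89 = -1447/8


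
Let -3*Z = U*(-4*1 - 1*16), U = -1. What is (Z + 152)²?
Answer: 190096/9 ≈ 21122.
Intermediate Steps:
Z = -20/3 (Z = -(-1)*(-4*1 - 1*16)/3 = -(-1)*(-4 - 16)/3 = -(-1)*(-20)/3 = -⅓*20 = -20/3 ≈ -6.6667)
(Z + 152)² = (-20/3 + 152)² = (436/3)² = 190096/9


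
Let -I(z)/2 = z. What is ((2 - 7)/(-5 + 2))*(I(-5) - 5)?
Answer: 25/3 ≈ 8.3333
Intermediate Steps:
I(z) = -2*z
((2 - 7)/(-5 + 2))*(I(-5) - 5) = ((2 - 7)/(-5 + 2))*(-2*(-5) - 5) = (-5/(-3))*(10 - 5) = -5*(-⅓)*5 = (5/3)*5 = 25/3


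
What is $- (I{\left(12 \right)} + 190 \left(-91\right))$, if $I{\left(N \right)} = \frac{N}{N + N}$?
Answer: $\frac{34579}{2} \approx 17290.0$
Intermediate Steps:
$I{\left(N \right)} = \frac{1}{2}$ ($I{\left(N \right)} = \frac{N}{2 N} = N \frac{1}{2 N} = \frac{1}{2}$)
$- (I{\left(12 \right)} + 190 \left(-91\right)) = - (\frac{1}{2} + 190 \left(-91\right)) = - (\frac{1}{2} - 17290) = \left(-1\right) \left(- \frac{34579}{2}\right) = \frac{34579}{2}$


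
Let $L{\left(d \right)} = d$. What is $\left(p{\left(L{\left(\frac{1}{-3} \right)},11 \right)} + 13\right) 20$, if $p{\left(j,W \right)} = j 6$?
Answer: $220$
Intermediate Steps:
$p{\left(j,W \right)} = 6 j$
$\left(p{\left(L{\left(\frac{1}{-3} \right)},11 \right)} + 13\right) 20 = \left(\frac{6}{-3} + 13\right) 20 = \left(6 \left(- \frac{1}{3}\right) + 13\right) 20 = \left(-2 + 13\right) 20 = 11 \cdot 20 = 220$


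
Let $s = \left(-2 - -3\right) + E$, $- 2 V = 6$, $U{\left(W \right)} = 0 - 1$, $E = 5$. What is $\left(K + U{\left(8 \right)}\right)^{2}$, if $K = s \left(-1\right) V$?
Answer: $289$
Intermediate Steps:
$U{\left(W \right)} = -1$
$V = -3$ ($V = \left(- \frac{1}{2}\right) 6 = -3$)
$s = 6$ ($s = \left(-2 - -3\right) + 5 = \left(-2 + 3\right) + 5 = 1 + 5 = 6$)
$K = 18$ ($K = 6 \left(-1\right) \left(-3\right) = \left(-6\right) \left(-3\right) = 18$)
$\left(K + U{\left(8 \right)}\right)^{2} = \left(18 - 1\right)^{2} = 17^{2} = 289$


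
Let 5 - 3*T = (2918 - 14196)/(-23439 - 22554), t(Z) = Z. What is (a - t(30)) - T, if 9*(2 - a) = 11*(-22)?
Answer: -41333/15331 ≈ -2.6960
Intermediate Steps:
a = 260/9 (a = 2 - 11*(-22)/9 = 2 - ⅑*(-242) = 2 + 242/9 = 260/9 ≈ 28.889)
T = 218687/137979 (T = 5/3 - (2918 - 14196)/(3*(-23439 - 22554)) = 5/3 - (-11278)/(3*(-45993)) = 5/3 - (-11278)*(-1)/(3*45993) = 5/3 - ⅓*11278/45993 = 5/3 - 11278/137979 = 218687/137979 ≈ 1.5849)
(a - t(30)) - T = (260/9 - 1*30) - 1*218687/137979 = (260/9 - 30) - 218687/137979 = -10/9 - 218687/137979 = -41333/15331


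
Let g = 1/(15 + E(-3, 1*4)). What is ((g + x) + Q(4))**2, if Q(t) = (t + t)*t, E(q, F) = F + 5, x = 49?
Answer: 3783025/576 ≈ 6567.8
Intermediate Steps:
E(q, F) = 5 + F
Q(t) = 2*t**2 (Q(t) = (2*t)*t = 2*t**2)
g = 1/24 (g = 1/(15 + (5 + 1*4)) = 1/(15 + (5 + 4)) = 1/(15 + 9) = 1/24 ≈ 0.041667)
((g + x) + Q(4))**2 = ((1/24 + 49) + 2*4**2)**2 = (1177/24 + 2*16)**2 = (1177/24 + 32)**2 = (1945/24)**2 = 3783025/576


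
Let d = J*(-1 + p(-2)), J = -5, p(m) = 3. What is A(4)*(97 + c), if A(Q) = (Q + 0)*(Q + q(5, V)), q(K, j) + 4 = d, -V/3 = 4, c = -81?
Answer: -640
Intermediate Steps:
V = -12 (V = -3*4 = -12)
d = -10 (d = -5*(-1 + 3) = -5*2 = -10)
q(K, j) = -14 (q(K, j) = -4 - 10 = -14)
A(Q) = Q*(-14 + Q) (A(Q) = (Q + 0)*(Q - 14) = Q*(-14 + Q))
A(4)*(97 + c) = (4*(-14 + 4))*(97 - 81) = (4*(-10))*16 = -40*16 = -640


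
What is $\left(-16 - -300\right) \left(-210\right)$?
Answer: $-59640$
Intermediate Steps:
$\left(-16 - -300\right) \left(-210\right) = \left(-16 + 300\right) \left(-210\right) = 284 \left(-210\right) = -59640$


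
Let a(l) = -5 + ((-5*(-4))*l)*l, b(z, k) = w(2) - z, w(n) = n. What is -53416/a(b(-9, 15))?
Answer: -53416/2415 ≈ -22.118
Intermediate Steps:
b(z, k) = 2 - z
a(l) = -5 + 20*l² (a(l) = -5 + (20*l)*l = -5 + 20*l²)
-53416/a(b(-9, 15)) = -53416/(-5 + 20*(2 - 1*(-9))²) = -53416/(-5 + 20*(2 + 9)²) = -53416/(-5 + 20*11²) = -53416/(-5 + 20*121) = -53416/(-5 + 2420) = -53416/2415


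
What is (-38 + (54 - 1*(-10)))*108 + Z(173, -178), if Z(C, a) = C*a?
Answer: -27986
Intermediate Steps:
(-38 + (54 - 1*(-10)))*108 + Z(173, -178) = (-38 + (54 - 1*(-10)))*108 + 173*(-178) = (-38 + (54 + 10))*108 - 30794 = (-38 + 64)*108 - 30794 = 26*108 - 30794 = 2808 - 30794 = -27986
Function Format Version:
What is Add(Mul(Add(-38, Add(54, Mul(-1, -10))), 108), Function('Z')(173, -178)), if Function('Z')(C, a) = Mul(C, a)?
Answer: -27986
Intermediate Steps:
Add(Mul(Add(-38, Add(54, Mul(-1, -10))), 108), Function('Z')(173, -178)) = Add(Mul(Add(-38, Add(54, Mul(-1, -10))), 108), Mul(173, -178)) = Add(Mul(Add(-38, Add(54, 10)), 108), -30794) = Add(Mul(Add(-38, 64), 108), -30794) = Add(Mul(26, 108), -30794) = Add(2808, -30794) = -27986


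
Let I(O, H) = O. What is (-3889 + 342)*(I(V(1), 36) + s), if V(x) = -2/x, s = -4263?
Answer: 15127955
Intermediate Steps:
(-3889 + 342)*(I(V(1), 36) + s) = (-3889 + 342)*(-2/1 - 4263) = -3547*(-2*1 - 4263) = -3547*(-2 - 4263) = -3547*(-4265) = 15127955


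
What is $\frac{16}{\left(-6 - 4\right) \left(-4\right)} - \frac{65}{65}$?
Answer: $- \frac{3}{5} \approx -0.6$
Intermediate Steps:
$\frac{16}{\left(-6 - 4\right) \left(-4\right)} - \frac{65}{65} = \frac{16}{\left(-10\right) \left(-4\right)} - 1 = \frac{16}{40} - 1 = 16 \cdot \frac{1}{40} - 1 = \frac{2}{5} - 1 = - \frac{3}{5}$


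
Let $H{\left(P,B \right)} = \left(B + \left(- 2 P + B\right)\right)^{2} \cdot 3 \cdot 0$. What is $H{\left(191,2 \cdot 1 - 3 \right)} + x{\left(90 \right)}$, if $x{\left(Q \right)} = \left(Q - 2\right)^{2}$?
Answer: $7744$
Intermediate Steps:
$x{\left(Q \right)} = \left(-2 + Q\right)^{2}$
$H{\left(P,B \right)} = 0$ ($H{\left(P,B \right)} = \left(B + \left(B - 2 P\right)\right)^{2} \cdot 3 \cdot 0 = \left(- 2 P + 2 B\right)^{2} \cdot 3 \cdot 0 = 3 \left(- 2 P + 2 B\right)^{2} \cdot 0 = 0$)
$H{\left(191,2 \cdot 1 - 3 \right)} + x{\left(90 \right)} = 0 + \left(-2 + 90\right)^{2} = 0 + 88^{2} = 0 + 7744 = 7744$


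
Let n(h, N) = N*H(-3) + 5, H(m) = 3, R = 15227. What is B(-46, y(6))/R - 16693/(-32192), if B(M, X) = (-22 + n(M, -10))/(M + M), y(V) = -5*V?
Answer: 5846617409/11274314432 ≈ 0.51858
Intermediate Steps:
n(h, N) = 5 + 3*N (n(h, N) = N*3 + 5 = 3*N + 5 = 5 + 3*N)
B(M, X) = -47/(2*M) (B(M, X) = (-22 + (5 + 3*(-10)))/(M + M) = (-22 + (5 - 30))/((2*M)) = (-22 - 25)*(1/(2*M)) = -47/(2*M))
B(-46, y(6))/R - 16693/(-32192) = -47/2/(-46)/15227 - 16693/(-32192) = -47/2*(-1/46)*(1/15227) - 16693*(-1/32192) = (47/92)*(1/15227) + 16693/32192 = 47/1400884 + 16693/32192 = 5846617409/11274314432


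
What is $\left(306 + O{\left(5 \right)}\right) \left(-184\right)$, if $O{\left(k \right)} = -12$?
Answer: $-54096$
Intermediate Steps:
$\left(306 + O{\left(5 \right)}\right) \left(-184\right) = \left(306 - 12\right) \left(-184\right) = 294 \left(-184\right) = -54096$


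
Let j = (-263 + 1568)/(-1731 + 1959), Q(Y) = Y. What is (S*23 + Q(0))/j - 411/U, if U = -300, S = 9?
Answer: 108853/2900 ≈ 37.536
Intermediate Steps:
j = 435/76 (j = 1305/228 = 1305*(1/228) = 435/76 ≈ 5.7237)
(S*23 + Q(0))/j - 411/U = (9*23 + 0)/(435/76) - 411/(-300) = (207 + 0)*(76/435) - 411*(-1/300) = 207*(76/435) + 137/100 = 5244/145 + 137/100 = 108853/2900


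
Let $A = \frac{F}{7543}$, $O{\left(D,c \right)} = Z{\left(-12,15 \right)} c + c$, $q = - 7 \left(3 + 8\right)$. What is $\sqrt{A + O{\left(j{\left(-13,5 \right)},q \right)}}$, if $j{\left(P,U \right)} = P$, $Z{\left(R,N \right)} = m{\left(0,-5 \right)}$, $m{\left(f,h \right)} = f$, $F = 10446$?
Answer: $\frac{i \sqrt{4302263195}}{7543} \approx 8.6957 i$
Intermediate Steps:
$Z{\left(R,N \right)} = 0$
$q = -77$ ($q = \left(-7\right) 11 = -77$)
$O{\left(D,c \right)} = c$ ($O{\left(D,c \right)} = 0 c + c = 0 + c = c$)
$A = \frac{10446}{7543} \approx 1.3849$
$\sqrt{A + O{\left(j{\left(-13,5 \right)},q \right)}} = \sqrt{\frac{10446}{7543} - 77} = \sqrt{- \frac{570365}{7543}} = \frac{i \sqrt{4302263195}}{7543}$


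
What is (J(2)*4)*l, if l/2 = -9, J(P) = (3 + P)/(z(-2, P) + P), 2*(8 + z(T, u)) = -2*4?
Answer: 36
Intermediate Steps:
z(T, u) = -12 (z(T, u) = -8 + (-2*4)/2 = -8 + (½)*(-8) = -8 - 4 = -12)
J(P) = (3 + P)/(-12 + P)
l = -18 (l = 2*(-9) = -18)
(J(2)*4)*l = (((3 + 2)/(-12 + 2))*4)*(-18) = ((5/(-10))*4)*(-18) = (-⅒*5*4)*(-18) = -½*4*(-18) = -2*(-18) = 36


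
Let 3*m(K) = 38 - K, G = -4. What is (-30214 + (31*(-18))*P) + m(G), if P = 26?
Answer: -44708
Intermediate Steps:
m(K) = 38/3 - K/3 (m(K) = (38 - K)/3 = 38/3 - K/3)
(-30214 + (31*(-18))*P) + m(G) = (-30214 + (31*(-18))*26) + (38/3 - ⅓*(-4)) = (-30214 - 558*26) + (38/3 + 4/3) = (-30214 - 14508) + 14 = -44722 + 14 = -44708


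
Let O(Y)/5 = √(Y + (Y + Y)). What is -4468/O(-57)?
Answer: 4468*I*√19/285 ≈ 68.335*I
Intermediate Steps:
O(Y) = 5*√3*√Y (O(Y) = 5*√(Y + (Y + Y)) = 5*√(Y + 2*Y) = 5*√(3*Y) = 5*(√3*√Y) = 5*√3*√Y)
-4468/O(-57) = -4468*(-I*√19/285) = -(-4468)*I*√19/285 = 4468*I*√19/285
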